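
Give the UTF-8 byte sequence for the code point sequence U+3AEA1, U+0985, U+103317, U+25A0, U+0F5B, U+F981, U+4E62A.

F0 BA BA A1 E0 A6 85 F4 83 8C 97 E2 96 A0 E0 BD 9B EF A6 81 F1 8E 98 AA

U+3AEA1: 4-byte form → F0 BA BA A1.
U+0985: 3-byte form → E0 A6 85.
U+103317: 4-byte form → F4 83 8C 97.
U+25A0: 3-byte form → E2 96 A0.
U+0F5B: 3-byte form → E0 BD 9B.
U+F981: 3-byte form → EF A6 81.
U+4E62A: 4-byte form → F1 8E 98 AA.
Concatenated (24 bytes): F0 BA BA A1 E0 A6 85 F4 83 8C 97 E2 96 A0 E0 BD 9B EF A6 81 F1 8E 98 AA.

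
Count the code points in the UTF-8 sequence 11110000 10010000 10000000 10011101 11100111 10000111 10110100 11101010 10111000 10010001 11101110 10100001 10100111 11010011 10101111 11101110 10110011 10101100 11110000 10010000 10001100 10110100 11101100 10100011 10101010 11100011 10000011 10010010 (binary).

9

Byte at offset 0: 0xF0 = 11110000 → 4-byte char (#1). Advance 4.
Byte at offset 4: 0xE7 = 11100111 → 3-byte char (#2). Advance 3.
Byte at offset 7: 0xEA = 11101010 → 3-byte char (#3). Advance 3.
Byte at offset 10: 0xEE = 11101110 → 3-byte char (#4). Advance 3.
Byte at offset 13: 0xD3 = 11010011 → 2-byte char (#5). Advance 2.
Byte at offset 15: 0xEE = 11101110 → 3-byte char (#6). Advance 3.
Byte at offset 18: 0xF0 = 11110000 → 4-byte char (#7). Advance 4.
Byte at offset 22: 0xEC = 11101100 → 3-byte char (#8). Advance 3.
Byte at offset 25: 0xE3 = 11100011 → 3-byte char (#9). Advance 3.
Reached end at offset 28 after 9 code points.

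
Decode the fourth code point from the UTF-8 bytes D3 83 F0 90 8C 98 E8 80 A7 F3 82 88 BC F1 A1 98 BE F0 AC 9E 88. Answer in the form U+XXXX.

Offset 0: leading byte 0xD3 = 11010011 → 2-byte char #1 = D3 83.
Offset 2: leading byte 0xF0 = 11110000 → 4-byte char #2 = F0 90 8C 98.
Offset 6: leading byte 0xE8 = 11101000 → 3-byte char #3 = E8 80 A7.
Offset 9: leading byte 0xF3 = 11110011 → 4-byte char #4 = F3 82 88 BC.
Leading byte 0xF3 = 11110011 matches 11110xxx → 4-byte sequence.
Byte 1: 0xF3 = 11110011, payload 011 (3 bits).
Byte 2: 0x82 = 10000010 (10xxxxxx ✓), payload 000010.
Byte 3: 0x88 = 10001000 (10xxxxxx ✓), payload 001000.
Byte 4: 0xBC = 10111100 (10xxxxxx ✓), payload 111100.
Concatenate: 011000010001000111100 = 0xC223C (21 bits → U+C223C).

U+C223C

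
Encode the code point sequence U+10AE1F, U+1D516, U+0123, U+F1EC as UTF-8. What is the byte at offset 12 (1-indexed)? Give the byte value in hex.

0x87

1-indexed offset 12 is 0-indexed offset 11.
U+10AE1F → 4-byte form F4 8A B8 9F at offsets 0–3.
U+1D516 → 4-byte form F0 9D 94 96 at offsets 4–7.
U+0123 → 2-byte form C4 A3 at offsets 8–9.
U+F1EC → 3-byte form EF 87 AC at offsets 10–12.
Offset 11 falls in char 4's range; it's byte 2 of EF 87 AC = 0x87.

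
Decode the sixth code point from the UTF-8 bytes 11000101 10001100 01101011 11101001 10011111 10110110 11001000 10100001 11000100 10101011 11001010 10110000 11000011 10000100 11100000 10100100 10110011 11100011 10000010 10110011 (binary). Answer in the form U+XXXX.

U+02B0

Offset 0: leading byte 0xC5 = 11000101 → 2-byte char #1 = C5 8C.
Offset 2: leading byte 0x6B = 01101011 → 1-byte char #2 = 6B.
Offset 3: leading byte 0xE9 = 11101001 → 3-byte char #3 = E9 9F B6.
Offset 6: leading byte 0xC8 = 11001000 → 2-byte char #4 = C8 A1.
Offset 8: leading byte 0xC4 = 11000100 → 2-byte char #5 = C4 AB.
Offset 10: leading byte 0xCA = 11001010 → 2-byte char #6 = CA B0.
Leading byte 0xCA = 11001010 matches 110xxxxx → 2-byte sequence.
Byte 1: 0xCA = 11001010, payload 01010 (5 bits).
Byte 2: 0xB0 = 10110000 (10xxxxxx ✓), payload 110000.
Concatenate: 01010110000 = 0x2B0 (11 bits → U+02B0).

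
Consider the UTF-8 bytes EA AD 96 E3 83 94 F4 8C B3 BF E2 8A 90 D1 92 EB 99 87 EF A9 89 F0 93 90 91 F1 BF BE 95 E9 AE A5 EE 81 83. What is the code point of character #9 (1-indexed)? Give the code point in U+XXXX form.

Offset 0: leading byte 0xEA = 11101010 → 3-byte char #1 = EA AD 96.
Offset 3: leading byte 0xE3 = 11100011 → 3-byte char #2 = E3 83 94.
Offset 6: leading byte 0xF4 = 11110100 → 4-byte char #3 = F4 8C B3 BF.
Offset 10: leading byte 0xE2 = 11100010 → 3-byte char #4 = E2 8A 90.
Offset 13: leading byte 0xD1 = 11010001 → 2-byte char #5 = D1 92.
Offset 15: leading byte 0xEB = 11101011 → 3-byte char #6 = EB 99 87.
Offset 18: leading byte 0xEF = 11101111 → 3-byte char #7 = EF A9 89.
Offset 21: leading byte 0xF0 = 11110000 → 4-byte char #8 = F0 93 90 91.
Offset 25: leading byte 0xF1 = 11110001 → 4-byte char #9 = F1 BF BE 95.
Leading byte 0xF1 = 11110001 matches 11110xxx → 4-byte sequence.
Byte 1: 0xF1 = 11110001, payload 001 (3 bits).
Byte 2: 0xBF = 10111111 (10xxxxxx ✓), payload 111111.
Byte 3: 0xBE = 10111110 (10xxxxxx ✓), payload 111110.
Byte 4: 0x95 = 10010101 (10xxxxxx ✓), payload 010101.
Concatenate: 001111111111110010101 = 0x7FF95 (21 bits → U+7FF95).

U+7FF95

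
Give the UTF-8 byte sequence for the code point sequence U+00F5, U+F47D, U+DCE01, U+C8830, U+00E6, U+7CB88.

C3 B5 EF 91 BD F3 9C B8 81 F3 88 A0 B0 C3 A6 F1 BC AE 88

U+00F5: 2-byte form → C3 B5.
U+F47D: 3-byte form → EF 91 BD.
U+DCE01: 4-byte form → F3 9C B8 81.
U+C8830: 4-byte form → F3 88 A0 B0.
U+00E6: 2-byte form → C3 A6.
U+7CB88: 4-byte form → F1 BC AE 88.
Concatenated (19 bytes): C3 B5 EF 91 BD F3 9C B8 81 F3 88 A0 B0 C3 A6 F1 BC AE 88.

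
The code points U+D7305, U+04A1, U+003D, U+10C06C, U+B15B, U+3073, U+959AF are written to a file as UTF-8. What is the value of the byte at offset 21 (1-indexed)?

1-indexed offset 21 is 0-indexed offset 20.
U+D7305 → 4-byte form F3 97 8C 85 at offsets 0–3.
U+04A1 → 2-byte form D2 A1 at offsets 4–5.
U+003D → 1-byte form 3D at offsets 6–6.
U+10C06C → 4-byte form F4 8C 81 AC at offsets 7–10.
U+B15B → 3-byte form EB 85 9B at offsets 11–13.
U+3073 → 3-byte form E3 81 B3 at offsets 14–16.
U+959AF → 4-byte form F2 95 A6 AF at offsets 17–20.
Offset 20 falls in char 7's range; it's byte 4 of F2 95 A6 AF = 0xAF.

0xAF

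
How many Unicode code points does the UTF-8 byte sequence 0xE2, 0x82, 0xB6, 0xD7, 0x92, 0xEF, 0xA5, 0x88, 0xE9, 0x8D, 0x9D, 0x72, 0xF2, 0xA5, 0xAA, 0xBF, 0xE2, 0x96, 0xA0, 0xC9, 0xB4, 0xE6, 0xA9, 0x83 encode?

Byte at offset 0: 0xE2 = 11100010 → 3-byte char (#1). Advance 3.
Byte at offset 3: 0xD7 = 11010111 → 2-byte char (#2). Advance 2.
Byte at offset 5: 0xEF = 11101111 → 3-byte char (#3). Advance 3.
Byte at offset 8: 0xE9 = 11101001 → 3-byte char (#4). Advance 3.
Byte at offset 11: 0x72 = 01110010 → 1-byte char (#5). Advance 1.
Byte at offset 12: 0xF2 = 11110010 → 4-byte char (#6). Advance 4.
Byte at offset 16: 0xE2 = 11100010 → 3-byte char (#7). Advance 3.
Byte at offset 19: 0xC9 = 11001001 → 2-byte char (#8). Advance 2.
Byte at offset 21: 0xE6 = 11100110 → 3-byte char (#9). Advance 3.
Reached end at offset 24 after 9 code points.

9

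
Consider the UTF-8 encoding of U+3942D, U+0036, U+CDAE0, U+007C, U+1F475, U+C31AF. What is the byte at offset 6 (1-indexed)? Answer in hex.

1-indexed offset 6 is 0-indexed offset 5.
U+3942D → 4-byte form F0 B9 90 AD at offsets 0–3.
U+0036 → 1-byte form 36 at offsets 4–4.
U+CDAE0 → 4-byte form F3 8D AB A0 at offsets 5–8.
Offset 5 falls in char 3's range; it's byte 1 of F3 8D AB A0 = 0xF3.

0xF3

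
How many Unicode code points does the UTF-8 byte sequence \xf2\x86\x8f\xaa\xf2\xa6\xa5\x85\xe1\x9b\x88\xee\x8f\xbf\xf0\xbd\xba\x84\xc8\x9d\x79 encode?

Byte at offset 0: 0xF2 = 11110010 → 4-byte char (#1). Advance 4.
Byte at offset 4: 0xF2 = 11110010 → 4-byte char (#2). Advance 4.
Byte at offset 8: 0xE1 = 11100001 → 3-byte char (#3). Advance 3.
Byte at offset 11: 0xEE = 11101110 → 3-byte char (#4). Advance 3.
Byte at offset 14: 0xF0 = 11110000 → 4-byte char (#5). Advance 4.
Byte at offset 18: 0xC8 = 11001000 → 2-byte char (#6). Advance 2.
Byte at offset 20: 0x79 = 01111001 → 1-byte char (#7). Advance 1.
Reached end at offset 21 after 7 code points.

7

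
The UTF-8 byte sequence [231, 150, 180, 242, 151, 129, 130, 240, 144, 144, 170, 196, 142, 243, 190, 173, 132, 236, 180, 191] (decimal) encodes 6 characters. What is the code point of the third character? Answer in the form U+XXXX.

Offset 0: leading byte 0xE7 = 11100111 → 3-byte char #1 = E7 96 B4.
Offset 3: leading byte 0xF2 = 11110010 → 4-byte char #2 = F2 97 81 82.
Offset 7: leading byte 0xF0 = 11110000 → 4-byte char #3 = F0 90 90 AA.
Leading byte 0xF0 = 11110000 matches 11110xxx → 4-byte sequence.
Byte 1: 0xF0 = 11110000, payload 000 (3 bits).
Byte 2: 0x90 = 10010000 (10xxxxxx ✓), payload 010000.
Byte 3: 0x90 = 10010000 (10xxxxxx ✓), payload 010000.
Byte 4: 0xAA = 10101010 (10xxxxxx ✓), payload 101010.
Concatenate: 000010000010000101010 = 0x1042A (21 bits → U+1042A).

U+1042A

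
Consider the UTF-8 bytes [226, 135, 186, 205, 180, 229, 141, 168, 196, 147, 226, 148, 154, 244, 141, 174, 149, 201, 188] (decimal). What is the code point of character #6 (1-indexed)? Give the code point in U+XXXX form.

Offset 0: leading byte 0xE2 = 11100010 → 3-byte char #1 = E2 87 BA.
Offset 3: leading byte 0xCD = 11001101 → 2-byte char #2 = CD B4.
Offset 5: leading byte 0xE5 = 11100101 → 3-byte char #3 = E5 8D A8.
Offset 8: leading byte 0xC4 = 11000100 → 2-byte char #4 = C4 93.
Offset 10: leading byte 0xE2 = 11100010 → 3-byte char #5 = E2 94 9A.
Offset 13: leading byte 0xF4 = 11110100 → 4-byte char #6 = F4 8D AE 95.
Leading byte 0xF4 = 11110100 matches 11110xxx → 4-byte sequence.
Byte 1: 0xF4 = 11110100, payload 100 (3 bits).
Byte 2: 0x8D = 10001101 (10xxxxxx ✓), payload 001101.
Byte 3: 0xAE = 10101110 (10xxxxxx ✓), payload 101110.
Byte 4: 0x95 = 10010101 (10xxxxxx ✓), payload 010101.
Concatenate: 100001101101110010101 = 0x10DB95 (21 bits → U+10DB95).

U+10DB95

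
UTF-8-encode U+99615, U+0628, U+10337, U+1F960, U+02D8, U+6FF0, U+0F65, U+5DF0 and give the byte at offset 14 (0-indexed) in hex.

U+99615 → 4-byte form F2 99 98 95 at offsets 0–3.
U+0628 → 2-byte form D8 A8 at offsets 4–5.
U+10337 → 4-byte form F0 90 8C B7 at offsets 6–9.
U+1F960 → 4-byte form F0 9F A5 A0 at offsets 10–13.
U+02D8 → 2-byte form CB 98 at offsets 14–15.
Offset 14 falls in char 5's range; it's byte 1 of CB 98 = 0xCB.

0xCB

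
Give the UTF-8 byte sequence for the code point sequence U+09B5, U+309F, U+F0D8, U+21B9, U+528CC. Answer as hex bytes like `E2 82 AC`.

U+09B5: 3-byte form → E0 A6 B5.
U+309F: 3-byte form → E3 82 9F.
U+F0D8: 3-byte form → EF 83 98.
U+21B9: 3-byte form → E2 86 B9.
U+528CC: 4-byte form → F1 92 A3 8C.
Concatenated (16 bytes): E0 A6 B5 E3 82 9F EF 83 98 E2 86 B9 F1 92 A3 8C.

E0 A6 B5 E3 82 9F EF 83 98 E2 86 B9 F1 92 A3 8C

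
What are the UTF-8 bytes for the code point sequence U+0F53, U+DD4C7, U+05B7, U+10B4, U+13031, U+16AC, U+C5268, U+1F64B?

U+0F53: 3-byte form → E0 BD 93.
U+DD4C7: 4-byte form → F3 9D 93 87.
U+05B7: 2-byte form → D6 B7.
U+10B4: 3-byte form → E1 82 B4.
U+13031: 4-byte form → F0 93 80 B1.
U+16AC: 3-byte form → E1 9A AC.
U+C5268: 4-byte form → F3 85 89 A8.
U+1F64B: 4-byte form → F0 9F 99 8B.
Concatenated (27 bytes): E0 BD 93 F3 9D 93 87 D6 B7 E1 82 B4 F0 93 80 B1 E1 9A AC F3 85 89 A8 F0 9F 99 8B.

E0 BD 93 F3 9D 93 87 D6 B7 E1 82 B4 F0 93 80 B1 E1 9A AC F3 85 89 A8 F0 9F 99 8B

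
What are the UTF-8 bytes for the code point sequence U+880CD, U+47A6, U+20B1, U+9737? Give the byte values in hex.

U+880CD: 4-byte form → F2 88 83 8D.
U+47A6: 3-byte form → E4 9E A6.
U+20B1: 3-byte form → E2 82 B1.
U+9737: 3-byte form → E9 9C B7.
Concatenated (13 bytes): F2 88 83 8D E4 9E A6 E2 82 B1 E9 9C B7.

F2 88 83 8D E4 9E A6 E2 82 B1 E9 9C B7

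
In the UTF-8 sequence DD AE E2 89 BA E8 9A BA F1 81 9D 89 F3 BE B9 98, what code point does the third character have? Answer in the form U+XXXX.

Offset 0: leading byte 0xDD = 11011101 → 2-byte char #1 = DD AE.
Offset 2: leading byte 0xE2 = 11100010 → 3-byte char #2 = E2 89 BA.
Offset 5: leading byte 0xE8 = 11101000 → 3-byte char #3 = E8 9A BA.
Leading byte 0xE8 = 11101000 matches 1110xxxx → 3-byte sequence.
Byte 1: 0xE8 = 11101000, payload 1000 (4 bits).
Byte 2: 0x9A = 10011010 (10xxxxxx ✓), payload 011010.
Byte 3: 0xBA = 10111010 (10xxxxxx ✓), payload 111010.
Concatenate: 1000011010111010 = 0x86BA (16 bits → U+86BA).

U+86BA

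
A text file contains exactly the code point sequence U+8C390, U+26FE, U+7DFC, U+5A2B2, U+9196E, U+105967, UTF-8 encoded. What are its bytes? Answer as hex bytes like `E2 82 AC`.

U+8C390: 4-byte form → F2 8C 8E 90.
U+26FE: 3-byte form → E2 9B BE.
U+7DFC: 3-byte form → E7 B7 BC.
U+5A2B2: 4-byte form → F1 9A 8A B2.
U+9196E: 4-byte form → F2 91 A5 AE.
U+105967: 4-byte form → F4 85 A5 A7.
Concatenated (22 bytes): F2 8C 8E 90 E2 9B BE E7 B7 BC F1 9A 8A B2 F2 91 A5 AE F4 85 A5 A7.

F2 8C 8E 90 E2 9B BE E7 B7 BC F1 9A 8A B2 F2 91 A5 AE F4 85 A5 A7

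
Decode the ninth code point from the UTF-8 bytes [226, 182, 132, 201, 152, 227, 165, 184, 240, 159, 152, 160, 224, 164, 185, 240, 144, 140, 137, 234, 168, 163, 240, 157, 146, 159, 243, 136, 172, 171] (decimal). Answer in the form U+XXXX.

U+C8B2B

Offset 0: leading byte 0xE2 = 11100010 → 3-byte char #1 = E2 B6 84.
Offset 3: leading byte 0xC9 = 11001001 → 2-byte char #2 = C9 98.
Offset 5: leading byte 0xE3 = 11100011 → 3-byte char #3 = E3 A5 B8.
Offset 8: leading byte 0xF0 = 11110000 → 4-byte char #4 = F0 9F 98 A0.
Offset 12: leading byte 0xE0 = 11100000 → 3-byte char #5 = E0 A4 B9.
Offset 15: leading byte 0xF0 = 11110000 → 4-byte char #6 = F0 90 8C 89.
Offset 19: leading byte 0xEA = 11101010 → 3-byte char #7 = EA A8 A3.
Offset 22: leading byte 0xF0 = 11110000 → 4-byte char #8 = F0 9D 92 9F.
Offset 26: leading byte 0xF3 = 11110011 → 4-byte char #9 = F3 88 AC AB.
Leading byte 0xF3 = 11110011 matches 11110xxx → 4-byte sequence.
Byte 1: 0xF3 = 11110011, payload 011 (3 bits).
Byte 2: 0x88 = 10001000 (10xxxxxx ✓), payload 001000.
Byte 3: 0xAC = 10101100 (10xxxxxx ✓), payload 101100.
Byte 4: 0xAB = 10101011 (10xxxxxx ✓), payload 101011.
Concatenate: 011001000101100101011 = 0xC8B2B (21 bits → U+C8B2B).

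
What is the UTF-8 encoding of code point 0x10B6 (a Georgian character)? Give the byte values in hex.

E1 82 B6

U+10B6 = 0x10B6 = 4278 decimal. In range U+0800–U+FFFF → 3-byte form: 1110xxxx 10xxxxxx 10xxxxxx.
Binary (16 bits): 0001000010110110.
Split 4+6+6: 0001 | 000010 | 110110.
Byte 1: 11100001 = 0xE1.
Byte 2: 10000010 = 0x82.
Byte 3: 10110110 = 0xB6.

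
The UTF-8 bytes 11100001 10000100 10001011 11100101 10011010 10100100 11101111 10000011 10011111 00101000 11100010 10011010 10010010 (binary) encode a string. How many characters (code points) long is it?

Byte at offset 0: 0xE1 = 11100001 → 3-byte char (#1). Advance 3.
Byte at offset 3: 0xE5 = 11100101 → 3-byte char (#2). Advance 3.
Byte at offset 6: 0xEF = 11101111 → 3-byte char (#3). Advance 3.
Byte at offset 9: 0x28 = 00101000 → 1-byte char (#4). Advance 1.
Byte at offset 10: 0xE2 = 11100010 → 3-byte char (#5). Advance 3.
Reached end at offset 13 after 5 code points.

5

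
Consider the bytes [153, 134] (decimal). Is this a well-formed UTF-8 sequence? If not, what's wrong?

invalid (continuation byte with no leading byte)

Byte 0x99 = 10011001 has the form 10xxxxxx — a continuation byte — but there is no preceding leading byte.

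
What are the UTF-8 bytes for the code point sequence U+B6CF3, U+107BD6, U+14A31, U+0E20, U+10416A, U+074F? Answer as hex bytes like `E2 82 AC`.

U+B6CF3: 4-byte form → F2 B6 B3 B3.
U+107BD6: 4-byte form → F4 87 AF 96.
U+14A31: 4-byte form → F0 94 A8 B1.
U+0E20: 3-byte form → E0 B8 A0.
U+10416A: 4-byte form → F4 84 85 AA.
U+074F: 2-byte form → DD 8F.
Concatenated (21 bytes): F2 B6 B3 B3 F4 87 AF 96 F0 94 A8 B1 E0 B8 A0 F4 84 85 AA DD 8F.

F2 B6 B3 B3 F4 87 AF 96 F0 94 A8 B1 E0 B8 A0 F4 84 85 AA DD 8F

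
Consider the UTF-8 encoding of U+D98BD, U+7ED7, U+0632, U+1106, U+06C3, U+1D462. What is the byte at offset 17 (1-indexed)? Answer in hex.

0x91

1-indexed offset 17 is 0-indexed offset 16.
U+D98BD → 4-byte form F3 99 A2 BD at offsets 0–3.
U+7ED7 → 3-byte form E7 BB 97 at offsets 4–6.
U+0632 → 2-byte form D8 B2 at offsets 7–8.
U+1106 → 3-byte form E1 84 86 at offsets 9–11.
U+06C3 → 2-byte form DB 83 at offsets 12–13.
U+1D462 → 4-byte form F0 9D 91 A2 at offsets 14–17.
Offset 16 falls in char 6's range; it's byte 3 of F0 9D 91 A2 = 0x91.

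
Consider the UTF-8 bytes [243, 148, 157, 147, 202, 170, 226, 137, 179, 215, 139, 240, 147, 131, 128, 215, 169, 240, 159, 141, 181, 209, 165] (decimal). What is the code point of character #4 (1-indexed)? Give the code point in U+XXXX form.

Offset 0: leading byte 0xF3 = 11110011 → 4-byte char #1 = F3 94 9D 93.
Offset 4: leading byte 0xCA = 11001010 → 2-byte char #2 = CA AA.
Offset 6: leading byte 0xE2 = 11100010 → 3-byte char #3 = E2 89 B3.
Offset 9: leading byte 0xD7 = 11010111 → 2-byte char #4 = D7 8B.
Leading byte 0xD7 = 11010111 matches 110xxxxx → 2-byte sequence.
Byte 1: 0xD7 = 11010111, payload 10111 (5 bits).
Byte 2: 0x8B = 10001011 (10xxxxxx ✓), payload 001011.
Concatenate: 10111001011 = 0x5CB (11 bits → U+05CB).

U+05CB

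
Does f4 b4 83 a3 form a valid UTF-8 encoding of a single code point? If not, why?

invalid (encodes a value above U+10FFFF)

Leading byte 0xF4 = 11110100 → 4-byte form.
Payload = 0x1340E3, which exceeds U+10FFFF, the maximum Unicode code point. (Leading bytes F5–FF, or F4 followed by ≥ 0x90, are invalid.)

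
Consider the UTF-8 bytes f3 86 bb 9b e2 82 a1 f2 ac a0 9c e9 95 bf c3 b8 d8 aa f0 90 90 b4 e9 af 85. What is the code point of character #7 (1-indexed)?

U+10434

Offset 0: leading byte 0xF3 = 11110011 → 4-byte char #1 = F3 86 BB 9B.
Offset 4: leading byte 0xE2 = 11100010 → 3-byte char #2 = E2 82 A1.
Offset 7: leading byte 0xF2 = 11110010 → 4-byte char #3 = F2 AC A0 9C.
Offset 11: leading byte 0xE9 = 11101001 → 3-byte char #4 = E9 95 BF.
Offset 14: leading byte 0xC3 = 11000011 → 2-byte char #5 = C3 B8.
Offset 16: leading byte 0xD8 = 11011000 → 2-byte char #6 = D8 AA.
Offset 18: leading byte 0xF0 = 11110000 → 4-byte char #7 = F0 90 90 B4.
Leading byte 0xF0 = 11110000 matches 11110xxx → 4-byte sequence.
Byte 1: 0xF0 = 11110000, payload 000 (3 bits).
Byte 2: 0x90 = 10010000 (10xxxxxx ✓), payload 010000.
Byte 3: 0x90 = 10010000 (10xxxxxx ✓), payload 010000.
Byte 4: 0xB4 = 10110100 (10xxxxxx ✓), payload 110100.
Concatenate: 000010000010000110100 = 0x10434 (21 bits → U+10434).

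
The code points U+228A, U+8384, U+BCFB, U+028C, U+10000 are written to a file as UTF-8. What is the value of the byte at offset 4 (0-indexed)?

U+228A → 3-byte form E2 8A 8A at offsets 0–2.
U+8384 → 3-byte form E8 8E 84 at offsets 3–5.
Offset 4 falls in char 2's range; it's byte 2 of E8 8E 84 = 0x8E.

0x8E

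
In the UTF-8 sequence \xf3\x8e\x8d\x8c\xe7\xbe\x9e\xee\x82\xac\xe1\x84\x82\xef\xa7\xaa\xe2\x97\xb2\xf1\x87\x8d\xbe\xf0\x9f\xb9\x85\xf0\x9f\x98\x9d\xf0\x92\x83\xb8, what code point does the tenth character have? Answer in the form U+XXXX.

Offset 0: leading byte 0xF3 = 11110011 → 4-byte char #1 = F3 8E 8D 8C.
Offset 4: leading byte 0xE7 = 11100111 → 3-byte char #2 = E7 BE 9E.
Offset 7: leading byte 0xEE = 11101110 → 3-byte char #3 = EE 82 AC.
Offset 10: leading byte 0xE1 = 11100001 → 3-byte char #4 = E1 84 82.
Offset 13: leading byte 0xEF = 11101111 → 3-byte char #5 = EF A7 AA.
Offset 16: leading byte 0xE2 = 11100010 → 3-byte char #6 = E2 97 B2.
Offset 19: leading byte 0xF1 = 11110001 → 4-byte char #7 = F1 87 8D BE.
Offset 23: leading byte 0xF0 = 11110000 → 4-byte char #8 = F0 9F B9 85.
Offset 27: leading byte 0xF0 = 11110000 → 4-byte char #9 = F0 9F 98 9D.
Offset 31: leading byte 0xF0 = 11110000 → 4-byte char #10 = F0 92 83 B8.
Leading byte 0xF0 = 11110000 matches 11110xxx → 4-byte sequence.
Byte 1: 0xF0 = 11110000, payload 000 (3 bits).
Byte 2: 0x92 = 10010010 (10xxxxxx ✓), payload 010010.
Byte 3: 0x83 = 10000011 (10xxxxxx ✓), payload 000011.
Byte 4: 0xB8 = 10111000 (10xxxxxx ✓), payload 111000.
Concatenate: 000010010000011111000 = 0x120F8 (21 bits → U+120F8).

U+120F8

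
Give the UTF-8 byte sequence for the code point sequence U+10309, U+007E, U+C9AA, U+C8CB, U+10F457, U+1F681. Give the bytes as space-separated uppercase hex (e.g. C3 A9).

U+10309: 4-byte form → F0 90 8C 89.
U+007E: 1-byte form → 7E.
U+C9AA: 3-byte form → EC A6 AA.
U+C8CB: 3-byte form → EC A3 8B.
U+10F457: 4-byte form → F4 8F 91 97.
U+1F681: 4-byte form → F0 9F 9A 81.
Concatenated (19 bytes): F0 90 8C 89 7E EC A6 AA EC A3 8B F4 8F 91 97 F0 9F 9A 81.

F0 90 8C 89 7E EC A6 AA EC A3 8B F4 8F 91 97 F0 9F 9A 81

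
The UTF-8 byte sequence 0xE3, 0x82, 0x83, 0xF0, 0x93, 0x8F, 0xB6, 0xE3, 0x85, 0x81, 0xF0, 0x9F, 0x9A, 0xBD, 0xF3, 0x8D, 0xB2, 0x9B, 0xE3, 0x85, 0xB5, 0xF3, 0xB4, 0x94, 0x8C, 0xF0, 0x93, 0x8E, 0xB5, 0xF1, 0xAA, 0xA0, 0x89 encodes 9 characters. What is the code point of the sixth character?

U+3175

Offset 0: leading byte 0xE3 = 11100011 → 3-byte char #1 = E3 82 83.
Offset 3: leading byte 0xF0 = 11110000 → 4-byte char #2 = F0 93 8F B6.
Offset 7: leading byte 0xE3 = 11100011 → 3-byte char #3 = E3 85 81.
Offset 10: leading byte 0xF0 = 11110000 → 4-byte char #4 = F0 9F 9A BD.
Offset 14: leading byte 0xF3 = 11110011 → 4-byte char #5 = F3 8D B2 9B.
Offset 18: leading byte 0xE3 = 11100011 → 3-byte char #6 = E3 85 B5.
Leading byte 0xE3 = 11100011 matches 1110xxxx → 3-byte sequence.
Byte 1: 0xE3 = 11100011, payload 0011 (4 bits).
Byte 2: 0x85 = 10000101 (10xxxxxx ✓), payload 000101.
Byte 3: 0xB5 = 10110101 (10xxxxxx ✓), payload 110101.
Concatenate: 0011000101110101 = 0x3175 (16 bits → U+3175).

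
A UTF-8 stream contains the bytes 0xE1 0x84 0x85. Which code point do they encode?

U+1105

Leading byte 0xE1 = 11100001 matches 1110xxxx → 3-byte sequence.
Byte 1: 0xE1 = 11100001, payload 0001 (4 bits).
Byte 2: 0x84 = 10000100 (10xxxxxx ✓), payload 000100.
Byte 3: 0x85 = 10000101 (10xxxxxx ✓), payload 000101.
Concatenate: 0001000100000101 = 0x1105 (16 bits → U+1105).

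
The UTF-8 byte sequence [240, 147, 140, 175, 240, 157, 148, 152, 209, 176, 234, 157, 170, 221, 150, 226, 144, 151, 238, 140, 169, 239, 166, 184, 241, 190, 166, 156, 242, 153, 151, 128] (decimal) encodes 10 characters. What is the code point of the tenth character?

Offset 0: leading byte 0xF0 = 11110000 → 4-byte char #1 = F0 93 8C AF.
Offset 4: leading byte 0xF0 = 11110000 → 4-byte char #2 = F0 9D 94 98.
Offset 8: leading byte 0xD1 = 11010001 → 2-byte char #3 = D1 B0.
Offset 10: leading byte 0xEA = 11101010 → 3-byte char #4 = EA 9D AA.
Offset 13: leading byte 0xDD = 11011101 → 2-byte char #5 = DD 96.
Offset 15: leading byte 0xE2 = 11100010 → 3-byte char #6 = E2 90 97.
Offset 18: leading byte 0xEE = 11101110 → 3-byte char #7 = EE 8C A9.
Offset 21: leading byte 0xEF = 11101111 → 3-byte char #8 = EF A6 B8.
Offset 24: leading byte 0xF1 = 11110001 → 4-byte char #9 = F1 BE A6 9C.
Offset 28: leading byte 0xF2 = 11110010 → 4-byte char #10 = F2 99 97 80.
Leading byte 0xF2 = 11110010 matches 11110xxx → 4-byte sequence.
Byte 1: 0xF2 = 11110010, payload 010 (3 bits).
Byte 2: 0x99 = 10011001 (10xxxxxx ✓), payload 011001.
Byte 3: 0x97 = 10010111 (10xxxxxx ✓), payload 010111.
Byte 4: 0x80 = 10000000 (10xxxxxx ✓), payload 000000.
Concatenate: 010011001010111000000 = 0x995C0 (21 bits → U+995C0).

U+995C0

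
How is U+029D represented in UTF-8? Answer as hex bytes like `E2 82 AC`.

CA 9D

U+029D = 0x29D = 669 decimal. In range U+0080–U+07FF → 2-byte form: 110xxxxx 10xxxxxx.
Binary (11 bits): 01010011101.
Split 5+6: 01010 | 011101.
Byte 1: 11001010 = 0xCA.
Byte 2: 10011101 = 0x9D.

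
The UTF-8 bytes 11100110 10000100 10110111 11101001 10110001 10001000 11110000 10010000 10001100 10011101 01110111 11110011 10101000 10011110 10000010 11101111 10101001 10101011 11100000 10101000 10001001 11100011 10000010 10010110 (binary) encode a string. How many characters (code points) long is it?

Byte at offset 0: 0xE6 = 11100110 → 3-byte char (#1). Advance 3.
Byte at offset 3: 0xE9 = 11101001 → 3-byte char (#2). Advance 3.
Byte at offset 6: 0xF0 = 11110000 → 4-byte char (#3). Advance 4.
Byte at offset 10: 0x77 = 01110111 → 1-byte char (#4). Advance 1.
Byte at offset 11: 0xF3 = 11110011 → 4-byte char (#5). Advance 4.
Byte at offset 15: 0xEF = 11101111 → 3-byte char (#6). Advance 3.
Byte at offset 18: 0xE0 = 11100000 → 3-byte char (#7). Advance 3.
Byte at offset 21: 0xE3 = 11100011 → 3-byte char (#8). Advance 3.
Reached end at offset 24 after 8 code points.

8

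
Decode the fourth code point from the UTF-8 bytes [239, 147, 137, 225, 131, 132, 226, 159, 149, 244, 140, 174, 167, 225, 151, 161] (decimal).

U+10CBA7

Offset 0: leading byte 0xEF = 11101111 → 3-byte char #1 = EF 93 89.
Offset 3: leading byte 0xE1 = 11100001 → 3-byte char #2 = E1 83 84.
Offset 6: leading byte 0xE2 = 11100010 → 3-byte char #3 = E2 9F 95.
Offset 9: leading byte 0xF4 = 11110100 → 4-byte char #4 = F4 8C AE A7.
Leading byte 0xF4 = 11110100 matches 11110xxx → 4-byte sequence.
Byte 1: 0xF4 = 11110100, payload 100 (3 bits).
Byte 2: 0x8C = 10001100 (10xxxxxx ✓), payload 001100.
Byte 3: 0xAE = 10101110 (10xxxxxx ✓), payload 101110.
Byte 4: 0xA7 = 10100111 (10xxxxxx ✓), payload 100111.
Concatenate: 100001100101110100111 = 0x10CBA7 (21 bits → U+10CBA7).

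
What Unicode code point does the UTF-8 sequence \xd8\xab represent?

U+062B

Leading byte 0xD8 = 11011000 matches 110xxxxx → 2-byte sequence.
Byte 1: 0xD8 = 11011000, payload 11000 (5 bits).
Byte 2: 0xAB = 10101011 (10xxxxxx ✓), payload 101011.
Concatenate: 11000101011 = 0x62B (11 bits → U+062B).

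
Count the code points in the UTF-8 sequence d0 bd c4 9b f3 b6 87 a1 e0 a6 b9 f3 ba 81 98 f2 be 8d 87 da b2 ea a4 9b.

Byte at offset 0: 0xD0 = 11010000 → 2-byte char (#1). Advance 2.
Byte at offset 2: 0xC4 = 11000100 → 2-byte char (#2). Advance 2.
Byte at offset 4: 0xF3 = 11110011 → 4-byte char (#3). Advance 4.
Byte at offset 8: 0xE0 = 11100000 → 3-byte char (#4). Advance 3.
Byte at offset 11: 0xF3 = 11110011 → 4-byte char (#5). Advance 4.
Byte at offset 15: 0xF2 = 11110010 → 4-byte char (#6). Advance 4.
Byte at offset 19: 0xDA = 11011010 → 2-byte char (#7). Advance 2.
Byte at offset 21: 0xEA = 11101010 → 3-byte char (#8). Advance 3.
Reached end at offset 24 after 8 code points.

8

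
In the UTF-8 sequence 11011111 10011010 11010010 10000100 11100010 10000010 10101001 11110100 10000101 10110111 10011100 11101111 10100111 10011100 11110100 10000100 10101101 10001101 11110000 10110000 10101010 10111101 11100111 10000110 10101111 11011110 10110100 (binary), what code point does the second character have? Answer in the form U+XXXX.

U+0484

Offset 0: leading byte 0xDF = 11011111 → 2-byte char #1 = DF 9A.
Offset 2: leading byte 0xD2 = 11010010 → 2-byte char #2 = D2 84.
Leading byte 0xD2 = 11010010 matches 110xxxxx → 2-byte sequence.
Byte 1: 0xD2 = 11010010, payload 10010 (5 bits).
Byte 2: 0x84 = 10000100 (10xxxxxx ✓), payload 000100.
Concatenate: 10010000100 = 0x484 (11 bits → U+0484).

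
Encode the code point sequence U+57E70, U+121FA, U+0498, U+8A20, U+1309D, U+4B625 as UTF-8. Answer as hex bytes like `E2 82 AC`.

F1 97 B9 B0 F0 92 87 BA D2 98 E8 A8 A0 F0 93 82 9D F1 8B 98 A5

U+57E70: 4-byte form → F1 97 B9 B0.
U+121FA: 4-byte form → F0 92 87 BA.
U+0498: 2-byte form → D2 98.
U+8A20: 3-byte form → E8 A8 A0.
U+1309D: 4-byte form → F0 93 82 9D.
U+4B625: 4-byte form → F1 8B 98 A5.
Concatenated (21 bytes): F1 97 B9 B0 F0 92 87 BA D2 98 E8 A8 A0 F0 93 82 9D F1 8B 98 A5.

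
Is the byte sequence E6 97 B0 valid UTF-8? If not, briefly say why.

valid

Leading byte 0xE6 = 11100110 → 3-byte form.
Continuation bytes 0x97=10010111, 0xB0=10110000 all match 10xxxxxx.
Decoded value 0x65F0 is ≥ 0x800 (shortest form) and not a surrogate.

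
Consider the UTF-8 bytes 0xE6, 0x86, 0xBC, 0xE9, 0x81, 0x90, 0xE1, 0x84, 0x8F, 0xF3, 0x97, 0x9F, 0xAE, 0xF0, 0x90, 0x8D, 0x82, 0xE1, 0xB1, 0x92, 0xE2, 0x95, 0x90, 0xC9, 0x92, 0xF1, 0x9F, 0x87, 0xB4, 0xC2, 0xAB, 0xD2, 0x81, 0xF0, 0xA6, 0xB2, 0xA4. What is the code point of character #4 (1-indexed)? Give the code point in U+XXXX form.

U+D77EE

Offset 0: leading byte 0xE6 = 11100110 → 3-byte char #1 = E6 86 BC.
Offset 3: leading byte 0xE9 = 11101001 → 3-byte char #2 = E9 81 90.
Offset 6: leading byte 0xE1 = 11100001 → 3-byte char #3 = E1 84 8F.
Offset 9: leading byte 0xF3 = 11110011 → 4-byte char #4 = F3 97 9F AE.
Leading byte 0xF3 = 11110011 matches 11110xxx → 4-byte sequence.
Byte 1: 0xF3 = 11110011, payload 011 (3 bits).
Byte 2: 0x97 = 10010111 (10xxxxxx ✓), payload 010111.
Byte 3: 0x9F = 10011111 (10xxxxxx ✓), payload 011111.
Byte 4: 0xAE = 10101110 (10xxxxxx ✓), payload 101110.
Concatenate: 011010111011111101110 = 0xD77EE (21 bits → U+D77EE).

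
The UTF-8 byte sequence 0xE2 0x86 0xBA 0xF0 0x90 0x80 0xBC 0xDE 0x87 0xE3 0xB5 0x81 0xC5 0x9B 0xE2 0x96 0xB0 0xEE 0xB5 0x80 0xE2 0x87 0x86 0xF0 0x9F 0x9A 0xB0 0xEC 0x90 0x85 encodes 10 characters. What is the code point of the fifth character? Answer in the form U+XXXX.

Offset 0: leading byte 0xE2 = 11100010 → 3-byte char #1 = E2 86 BA.
Offset 3: leading byte 0xF0 = 11110000 → 4-byte char #2 = F0 90 80 BC.
Offset 7: leading byte 0xDE = 11011110 → 2-byte char #3 = DE 87.
Offset 9: leading byte 0xE3 = 11100011 → 3-byte char #4 = E3 B5 81.
Offset 12: leading byte 0xC5 = 11000101 → 2-byte char #5 = C5 9B.
Leading byte 0xC5 = 11000101 matches 110xxxxx → 2-byte sequence.
Byte 1: 0xC5 = 11000101, payload 00101 (5 bits).
Byte 2: 0x9B = 10011011 (10xxxxxx ✓), payload 011011.
Concatenate: 00101011011 = 0x15B (11 bits → U+015B).

U+015B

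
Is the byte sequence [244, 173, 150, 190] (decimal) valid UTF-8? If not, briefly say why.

Leading byte 0xF4 = 11110100 → 4-byte form.
Payload = 0x12D5BE, which exceeds U+10FFFF, the maximum Unicode code point. (Leading bytes F5–FF, or F4 followed by ≥ 0x90, are invalid.)

invalid (encodes a value above U+10FFFF)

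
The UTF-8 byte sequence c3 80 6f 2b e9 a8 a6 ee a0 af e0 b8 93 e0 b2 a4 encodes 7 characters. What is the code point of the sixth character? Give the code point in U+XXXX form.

U+0E13

Offset 0: leading byte 0xC3 = 11000011 → 2-byte char #1 = C3 80.
Offset 2: leading byte 0x6F = 01101111 → 1-byte char #2 = 6F.
Offset 3: leading byte 0x2B = 00101011 → 1-byte char #3 = 2B.
Offset 4: leading byte 0xE9 = 11101001 → 3-byte char #4 = E9 A8 A6.
Offset 7: leading byte 0xEE = 11101110 → 3-byte char #5 = EE A0 AF.
Offset 10: leading byte 0xE0 = 11100000 → 3-byte char #6 = E0 B8 93.
Leading byte 0xE0 = 11100000 matches 1110xxxx → 3-byte sequence.
Byte 1: 0xE0 = 11100000, payload 0000 (4 bits).
Byte 2: 0xB8 = 10111000 (10xxxxxx ✓), payload 111000.
Byte 3: 0x93 = 10010011 (10xxxxxx ✓), payload 010011.
Concatenate: 0000111000010011 = 0xE13 (16 bits → U+0E13).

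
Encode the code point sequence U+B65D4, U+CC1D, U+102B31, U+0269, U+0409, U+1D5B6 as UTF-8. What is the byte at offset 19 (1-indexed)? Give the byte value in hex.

0xB6

1-indexed offset 19 is 0-indexed offset 18.
U+B65D4 → 4-byte form F2 B6 97 94 at offsets 0–3.
U+CC1D → 3-byte form EC B0 9D at offsets 4–6.
U+102B31 → 4-byte form F4 82 AC B1 at offsets 7–10.
U+0269 → 2-byte form C9 A9 at offsets 11–12.
U+0409 → 2-byte form D0 89 at offsets 13–14.
U+1D5B6 → 4-byte form F0 9D 96 B6 at offsets 15–18.
Offset 18 falls in char 6's range; it's byte 4 of F0 9D 96 B6 = 0xB6.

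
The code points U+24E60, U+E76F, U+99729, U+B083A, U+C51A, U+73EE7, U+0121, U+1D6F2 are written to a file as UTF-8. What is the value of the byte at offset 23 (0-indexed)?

0xA1

U+24E60 → 4-byte form F0 A4 B9 A0 at offsets 0–3.
U+E76F → 3-byte form EE 9D AF at offsets 4–6.
U+99729 → 4-byte form F2 99 9C A9 at offsets 7–10.
U+B083A → 4-byte form F2 B0 A0 BA at offsets 11–14.
U+C51A → 3-byte form EC 94 9A at offsets 15–17.
U+73EE7 → 4-byte form F1 B3 BB A7 at offsets 18–21.
U+0121 → 2-byte form C4 A1 at offsets 22–23.
Offset 23 falls in char 7's range; it's byte 2 of C4 A1 = 0xA1.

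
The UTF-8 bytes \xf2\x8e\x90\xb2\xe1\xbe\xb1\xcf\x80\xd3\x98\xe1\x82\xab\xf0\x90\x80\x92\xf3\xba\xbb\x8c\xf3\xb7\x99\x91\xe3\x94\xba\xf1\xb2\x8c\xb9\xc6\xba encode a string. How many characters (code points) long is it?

11

Byte at offset 0: 0xF2 = 11110010 → 4-byte char (#1). Advance 4.
Byte at offset 4: 0xE1 = 11100001 → 3-byte char (#2). Advance 3.
Byte at offset 7: 0xCF = 11001111 → 2-byte char (#3). Advance 2.
Byte at offset 9: 0xD3 = 11010011 → 2-byte char (#4). Advance 2.
Byte at offset 11: 0xE1 = 11100001 → 3-byte char (#5). Advance 3.
Byte at offset 14: 0xF0 = 11110000 → 4-byte char (#6). Advance 4.
Byte at offset 18: 0xF3 = 11110011 → 4-byte char (#7). Advance 4.
Byte at offset 22: 0xF3 = 11110011 → 4-byte char (#8). Advance 4.
Byte at offset 26: 0xE3 = 11100011 → 3-byte char (#9). Advance 3.
Byte at offset 29: 0xF1 = 11110001 → 4-byte char (#10). Advance 4.
Byte at offset 33: 0xC6 = 11000110 → 2-byte char (#11). Advance 2.
Reached end at offset 35 after 11 code points.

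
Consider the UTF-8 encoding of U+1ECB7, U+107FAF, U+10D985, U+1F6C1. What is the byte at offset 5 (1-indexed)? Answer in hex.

1-indexed offset 5 is 0-indexed offset 4.
U+1ECB7 → 4-byte form F0 9E B2 B7 at offsets 0–3.
U+107FAF → 4-byte form F4 87 BE AF at offsets 4–7.
Offset 4 falls in char 2's range; it's byte 1 of F4 87 BE AF = 0xF4.

0xF4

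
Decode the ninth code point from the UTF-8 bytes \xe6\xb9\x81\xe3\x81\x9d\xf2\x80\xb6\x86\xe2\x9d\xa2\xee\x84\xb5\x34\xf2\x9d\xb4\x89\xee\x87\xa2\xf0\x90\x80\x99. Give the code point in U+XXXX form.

Offset 0: leading byte 0xE6 = 11100110 → 3-byte char #1 = E6 B9 81.
Offset 3: leading byte 0xE3 = 11100011 → 3-byte char #2 = E3 81 9D.
Offset 6: leading byte 0xF2 = 11110010 → 4-byte char #3 = F2 80 B6 86.
Offset 10: leading byte 0xE2 = 11100010 → 3-byte char #4 = E2 9D A2.
Offset 13: leading byte 0xEE = 11101110 → 3-byte char #5 = EE 84 B5.
Offset 16: leading byte 0x34 = 00110100 → 1-byte char #6 = 34.
Offset 17: leading byte 0xF2 = 11110010 → 4-byte char #7 = F2 9D B4 89.
Offset 21: leading byte 0xEE = 11101110 → 3-byte char #8 = EE 87 A2.
Offset 24: leading byte 0xF0 = 11110000 → 4-byte char #9 = F0 90 80 99.
Leading byte 0xF0 = 11110000 matches 11110xxx → 4-byte sequence.
Byte 1: 0xF0 = 11110000, payload 000 (3 bits).
Byte 2: 0x90 = 10010000 (10xxxxxx ✓), payload 010000.
Byte 3: 0x80 = 10000000 (10xxxxxx ✓), payload 000000.
Byte 4: 0x99 = 10011001 (10xxxxxx ✓), payload 011001.
Concatenate: 000010000000000011001 = 0x10019 (21 bits → U+10019).

U+10019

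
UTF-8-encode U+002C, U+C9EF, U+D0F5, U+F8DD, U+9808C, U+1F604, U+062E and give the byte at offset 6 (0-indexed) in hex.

U+002C → 1-byte form 2C at offsets 0–0.
U+C9EF → 3-byte form EC A7 AF at offsets 1–3.
U+D0F5 → 3-byte form ED 83 B5 at offsets 4–6.
Offset 6 falls in char 3's range; it's byte 3 of ED 83 B5 = 0xB5.

0xB5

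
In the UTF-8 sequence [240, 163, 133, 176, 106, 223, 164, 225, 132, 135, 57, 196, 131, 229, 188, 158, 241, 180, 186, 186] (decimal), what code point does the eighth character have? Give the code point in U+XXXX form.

Offset 0: leading byte 0xF0 = 11110000 → 4-byte char #1 = F0 A3 85 B0.
Offset 4: leading byte 0x6A = 01101010 → 1-byte char #2 = 6A.
Offset 5: leading byte 0xDF = 11011111 → 2-byte char #3 = DF A4.
Offset 7: leading byte 0xE1 = 11100001 → 3-byte char #4 = E1 84 87.
Offset 10: leading byte 0x39 = 00111001 → 1-byte char #5 = 39.
Offset 11: leading byte 0xC4 = 11000100 → 2-byte char #6 = C4 83.
Offset 13: leading byte 0xE5 = 11100101 → 3-byte char #7 = E5 BC 9E.
Offset 16: leading byte 0xF1 = 11110001 → 4-byte char #8 = F1 B4 BA BA.
Leading byte 0xF1 = 11110001 matches 11110xxx → 4-byte sequence.
Byte 1: 0xF1 = 11110001, payload 001 (3 bits).
Byte 2: 0xB4 = 10110100 (10xxxxxx ✓), payload 110100.
Byte 3: 0xBA = 10111010 (10xxxxxx ✓), payload 111010.
Byte 4: 0xBA = 10111010 (10xxxxxx ✓), payload 111010.
Concatenate: 001110100111010111010 = 0x74EBA (21 bits → U+74EBA).

U+74EBA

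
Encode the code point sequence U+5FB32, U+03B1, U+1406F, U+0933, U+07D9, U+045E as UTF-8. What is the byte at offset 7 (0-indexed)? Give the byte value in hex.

U+5FB32 → 4-byte form F1 9F AC B2 at offsets 0–3.
U+03B1 → 2-byte form CE B1 at offsets 4–5.
U+1406F → 4-byte form F0 94 81 AF at offsets 6–9.
Offset 7 falls in char 3's range; it's byte 2 of F0 94 81 AF = 0x94.

0x94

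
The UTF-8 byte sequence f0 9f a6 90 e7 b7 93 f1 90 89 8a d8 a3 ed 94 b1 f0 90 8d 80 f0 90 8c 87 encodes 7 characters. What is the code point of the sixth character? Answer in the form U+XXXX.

U+10340

Offset 0: leading byte 0xF0 = 11110000 → 4-byte char #1 = F0 9F A6 90.
Offset 4: leading byte 0xE7 = 11100111 → 3-byte char #2 = E7 B7 93.
Offset 7: leading byte 0xF1 = 11110001 → 4-byte char #3 = F1 90 89 8A.
Offset 11: leading byte 0xD8 = 11011000 → 2-byte char #4 = D8 A3.
Offset 13: leading byte 0xED = 11101101 → 3-byte char #5 = ED 94 B1.
Offset 16: leading byte 0xF0 = 11110000 → 4-byte char #6 = F0 90 8D 80.
Leading byte 0xF0 = 11110000 matches 11110xxx → 4-byte sequence.
Byte 1: 0xF0 = 11110000, payload 000 (3 bits).
Byte 2: 0x90 = 10010000 (10xxxxxx ✓), payload 010000.
Byte 3: 0x8D = 10001101 (10xxxxxx ✓), payload 001101.
Byte 4: 0x80 = 10000000 (10xxxxxx ✓), payload 000000.
Concatenate: 000010000001101000000 = 0x10340 (21 bits → U+10340).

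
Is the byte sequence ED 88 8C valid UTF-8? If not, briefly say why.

valid

Leading byte 0xED = 11101101 → 3-byte form.
Continuation bytes 0x88=10001000, 0x8C=10001100 all match 10xxxxxx.
Decoded value 0xD20C is ≥ 0x800 (shortest form) and not a surrogate.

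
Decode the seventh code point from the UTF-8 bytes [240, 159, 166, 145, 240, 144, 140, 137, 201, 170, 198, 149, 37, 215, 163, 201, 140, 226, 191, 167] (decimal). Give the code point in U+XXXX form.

U+024C

Offset 0: leading byte 0xF0 = 11110000 → 4-byte char #1 = F0 9F A6 91.
Offset 4: leading byte 0xF0 = 11110000 → 4-byte char #2 = F0 90 8C 89.
Offset 8: leading byte 0xC9 = 11001001 → 2-byte char #3 = C9 AA.
Offset 10: leading byte 0xC6 = 11000110 → 2-byte char #4 = C6 95.
Offset 12: leading byte 0x25 = 00100101 → 1-byte char #5 = 25.
Offset 13: leading byte 0xD7 = 11010111 → 2-byte char #6 = D7 A3.
Offset 15: leading byte 0xC9 = 11001001 → 2-byte char #7 = C9 8C.
Leading byte 0xC9 = 11001001 matches 110xxxxx → 2-byte sequence.
Byte 1: 0xC9 = 11001001, payload 01001 (5 bits).
Byte 2: 0x8C = 10001100 (10xxxxxx ✓), payload 001100.
Concatenate: 01001001100 = 0x24C (11 bits → U+024C).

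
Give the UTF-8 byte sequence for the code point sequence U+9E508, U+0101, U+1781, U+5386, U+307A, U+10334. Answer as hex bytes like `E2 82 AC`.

F2 9E 94 88 C4 81 E1 9E 81 E5 8E 86 E3 81 BA F0 90 8C B4

U+9E508: 4-byte form → F2 9E 94 88.
U+0101: 2-byte form → C4 81.
U+1781: 3-byte form → E1 9E 81.
U+5386: 3-byte form → E5 8E 86.
U+307A: 3-byte form → E3 81 BA.
U+10334: 4-byte form → F0 90 8C B4.
Concatenated (19 bytes): F2 9E 94 88 C4 81 E1 9E 81 E5 8E 86 E3 81 BA F0 90 8C B4.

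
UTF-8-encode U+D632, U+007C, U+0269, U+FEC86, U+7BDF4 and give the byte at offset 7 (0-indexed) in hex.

U+D632 → 3-byte form ED 98 B2 at offsets 0–2.
U+007C → 1-byte form 7C at offsets 3–3.
U+0269 → 2-byte form C9 A9 at offsets 4–5.
U+FEC86 → 4-byte form F3 BE B2 86 at offsets 6–9.
Offset 7 falls in char 4's range; it's byte 2 of F3 BE B2 86 = 0xBE.

0xBE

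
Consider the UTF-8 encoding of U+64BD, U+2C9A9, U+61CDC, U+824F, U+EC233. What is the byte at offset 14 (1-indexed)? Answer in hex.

1-indexed offset 14 is 0-indexed offset 13.
U+64BD → 3-byte form E6 92 BD at offsets 0–2.
U+2C9A9 → 4-byte form F0 AC A6 A9 at offsets 3–6.
U+61CDC → 4-byte form F1 A1 B3 9C at offsets 7–10.
U+824F → 3-byte form E8 89 8F at offsets 11–13.
Offset 13 falls in char 4's range; it's byte 3 of E8 89 8F = 0x8F.

0x8F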